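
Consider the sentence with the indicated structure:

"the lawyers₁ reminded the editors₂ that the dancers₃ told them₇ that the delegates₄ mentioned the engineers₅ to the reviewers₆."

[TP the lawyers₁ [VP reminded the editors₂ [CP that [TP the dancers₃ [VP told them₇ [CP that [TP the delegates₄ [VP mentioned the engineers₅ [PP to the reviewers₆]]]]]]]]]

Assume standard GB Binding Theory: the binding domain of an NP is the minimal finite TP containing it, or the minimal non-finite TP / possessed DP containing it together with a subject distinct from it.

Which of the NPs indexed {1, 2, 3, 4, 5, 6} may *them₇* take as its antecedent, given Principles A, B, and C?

*them* is a pronoun, so Principle B applies: it must be free in its binding domain.
Binding domain of *them₇*: the embedded TP, whose subject is the dancers₃.
*the lawyers₁* c-commands the pronoun but from outside its binding domain, and is not c-commanded by it → coindexation permitted.
*the editors₂* c-commands the pronoun but from outside its binding domain, and is not c-commanded by it → coindexation permitted.
*the dancers₃* c-commands the pronoun within its binding domain → coindexation would violate Principle B.
*the delegates₄*: the pronoun c-commands this R-expression → coindexation would violate Principle C on *the delegates₄*.
*the engineers₅*: the pronoun c-commands this R-expression → coindexation would violate Principle C on *the engineers₅*.
*the reviewers₆*: the pronoun c-commands this R-expression → coindexation would violate Principle C on *the reviewers₆*.

{1, 2}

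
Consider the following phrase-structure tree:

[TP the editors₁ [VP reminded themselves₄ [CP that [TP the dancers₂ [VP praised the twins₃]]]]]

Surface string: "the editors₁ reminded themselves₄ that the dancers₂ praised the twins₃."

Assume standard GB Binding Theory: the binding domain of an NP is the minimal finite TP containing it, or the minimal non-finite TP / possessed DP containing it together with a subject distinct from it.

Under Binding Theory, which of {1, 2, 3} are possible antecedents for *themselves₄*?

*themselves* is an anaphor, so Principle A applies: it must be bound in its binding domain.
Binding domain of *themselves₄*: the matrix TP, whose subject is the editors₁.
*the editors₁* c-commands the anaphor within its binding domain → licit binder.
*the dancers₂* does not c-command the anaphor → cannot bind it.
*the twins₃* does not c-command the anaphor → cannot bind it.

{1}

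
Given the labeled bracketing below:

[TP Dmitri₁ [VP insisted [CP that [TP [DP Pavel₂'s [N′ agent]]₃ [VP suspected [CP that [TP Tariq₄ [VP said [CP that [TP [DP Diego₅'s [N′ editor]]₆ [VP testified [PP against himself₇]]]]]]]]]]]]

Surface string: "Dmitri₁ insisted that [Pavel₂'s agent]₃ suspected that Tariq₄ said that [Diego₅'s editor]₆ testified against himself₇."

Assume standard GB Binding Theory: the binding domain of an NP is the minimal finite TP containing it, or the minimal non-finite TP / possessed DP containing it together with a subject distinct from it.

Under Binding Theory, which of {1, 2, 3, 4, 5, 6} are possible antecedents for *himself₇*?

{6}

*himself* is an anaphor, so Principle A applies: it must be bound in its binding domain.
Binding domain of *himself₇*: the embedded TP, whose subject is [Diego₅'s editor]₆.
*Dmitri₁* c-commands the anaphor but is outside its binding domain → cannot satisfy Principle A.
*Pavel₂* does not c-command the anaphor → cannot bind it.
*[Pavel₂'s agent]₃* c-commands the anaphor but is outside its binding domain → cannot satisfy Principle A.
*Tariq₄* c-commands the anaphor but is outside its binding domain → cannot satisfy Principle A.
*Diego₅* does not c-command the anaphor → cannot bind it.
*[Diego₅'s editor]₆* c-commands the anaphor within its binding domain → licit binder.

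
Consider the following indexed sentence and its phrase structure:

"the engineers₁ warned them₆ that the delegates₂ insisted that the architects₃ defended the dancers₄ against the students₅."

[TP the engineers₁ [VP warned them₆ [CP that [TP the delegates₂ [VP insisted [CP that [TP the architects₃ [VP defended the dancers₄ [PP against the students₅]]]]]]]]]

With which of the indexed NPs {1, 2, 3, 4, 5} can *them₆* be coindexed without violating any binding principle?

none

*them* is a pronoun, so Principle B applies: it must be free in its binding domain.
Binding domain of *them₆*: the matrix TP, whose subject is the engineers₁.
*the engineers₁* c-commands the pronoun within its binding domain → coindexation would violate Principle B.
*the delegates₂*: the pronoun c-commands this R-expression → coindexation would violate Principle C on *the delegates₂*.
*the architects₃*: the pronoun c-commands this R-expression → coindexation would violate Principle C on *the architects₃*.
*the dancers₄*: the pronoun c-commands this R-expression → coindexation would violate Principle C on *the dancers₄*.
*the students₅*: the pronoun c-commands this R-expression → coindexation would violate Principle C on *the students₅*.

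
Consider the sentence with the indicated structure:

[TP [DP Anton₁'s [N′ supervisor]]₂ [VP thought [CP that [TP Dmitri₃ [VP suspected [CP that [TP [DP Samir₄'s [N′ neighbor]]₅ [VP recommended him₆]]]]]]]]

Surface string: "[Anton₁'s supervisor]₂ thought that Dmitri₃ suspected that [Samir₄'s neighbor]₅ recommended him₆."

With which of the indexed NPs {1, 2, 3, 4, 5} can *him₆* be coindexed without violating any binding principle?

{1, 2, 3, 4}

*him* is a pronoun, so Principle B applies: it must be free in its binding domain.
Binding domain of *him₆*: the embedded TP, whose subject is [Samir₄'s neighbor]₅.
*Anton₁* and the pronoun do not c-command one another → neither Principle B nor Principle C is at stake; coindexation permitted.
*[Anton₁'s supervisor]₂* c-commands the pronoun but from outside its binding domain, and is not c-commanded by it → coindexation permitted.
*Dmitri₃* c-commands the pronoun but from outside its binding domain, and is not c-commanded by it → coindexation permitted.
*Samir₄* and the pronoun do not c-command one another → neither Principle B nor Principle C is at stake; coindexation permitted.
*[Samir₄'s neighbor]₅* c-commands the pronoun within its binding domain → coindexation would violate Principle B.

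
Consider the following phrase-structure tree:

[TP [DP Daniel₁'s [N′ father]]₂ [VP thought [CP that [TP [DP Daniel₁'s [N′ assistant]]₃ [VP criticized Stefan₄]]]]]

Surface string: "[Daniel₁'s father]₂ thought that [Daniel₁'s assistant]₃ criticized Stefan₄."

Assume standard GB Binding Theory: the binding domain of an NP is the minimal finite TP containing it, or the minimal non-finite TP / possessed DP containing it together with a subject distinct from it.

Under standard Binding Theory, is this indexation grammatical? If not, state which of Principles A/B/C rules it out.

The two coindexed NPs are *Daniel₁* and *Daniel₁*.
*Daniel₁* is an R-expression; no coindexed NP c-commands it, so Principle C holds.
*Daniel₁* is an R-expression; *Daniel₁* does not c-command it, and no other NP shares its index, so Principle C is satisfied.
All principles are respected.

grammatical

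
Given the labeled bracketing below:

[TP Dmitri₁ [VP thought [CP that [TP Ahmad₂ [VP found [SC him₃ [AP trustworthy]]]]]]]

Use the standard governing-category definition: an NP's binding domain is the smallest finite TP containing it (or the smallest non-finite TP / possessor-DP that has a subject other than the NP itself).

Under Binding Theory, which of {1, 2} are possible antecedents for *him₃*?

*him* is a pronoun, so Principle B applies: it must be free in its binding domain.
Binding domain of *him₃*: the embedded TP, whose subject is Ahmad₂.
*Dmitri₁* c-commands the pronoun but from outside its binding domain, and is not c-commanded by it → coindexation permitted.
*Ahmad₂* c-commands the pronoun within its binding domain → coindexation would violate Principle B.

{1}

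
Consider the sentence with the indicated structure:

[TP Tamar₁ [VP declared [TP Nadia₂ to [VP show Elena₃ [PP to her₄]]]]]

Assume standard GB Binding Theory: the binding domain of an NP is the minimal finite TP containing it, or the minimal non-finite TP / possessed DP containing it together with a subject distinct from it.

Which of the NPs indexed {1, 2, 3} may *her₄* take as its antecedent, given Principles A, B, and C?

*her* is a pronoun, so Principle B applies: it must be free in its binding domain.
Binding domain of *her₄*: the embedded TP, whose subject is Nadia₂.
*Tamar₁* c-commands the pronoun but from outside its binding domain, and is not c-commanded by it → coindexation permitted.
*Nadia₂* c-commands the pronoun within its binding domain → coindexation would violate Principle B.
*Elena₃* c-commands the pronoun within its binding domain → coindexation would violate Principle B.

{1}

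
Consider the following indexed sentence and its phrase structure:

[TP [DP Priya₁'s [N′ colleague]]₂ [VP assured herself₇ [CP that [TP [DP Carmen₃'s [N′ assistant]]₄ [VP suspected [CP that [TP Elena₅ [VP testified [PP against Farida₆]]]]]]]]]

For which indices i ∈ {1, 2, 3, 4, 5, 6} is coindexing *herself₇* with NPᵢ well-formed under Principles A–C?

*herself* is an anaphor, so Principle A applies: it must be bound in its binding domain.
Binding domain of *herself₇*: the matrix TP, whose subject is [Priya₁'s colleague]₂.
*Priya₁* does not c-command the anaphor → cannot bind it.
*[Priya₁'s colleague]₂* c-commands the anaphor within its binding domain → licit binder.
*Carmen₃* does not c-command the anaphor → cannot bind it.
*[Carmen₃'s assistant]₄* does not c-command the anaphor → cannot bind it.
*Elena₅* does not c-command the anaphor → cannot bind it.
*Farida₆* does not c-command the anaphor → cannot bind it.

{2}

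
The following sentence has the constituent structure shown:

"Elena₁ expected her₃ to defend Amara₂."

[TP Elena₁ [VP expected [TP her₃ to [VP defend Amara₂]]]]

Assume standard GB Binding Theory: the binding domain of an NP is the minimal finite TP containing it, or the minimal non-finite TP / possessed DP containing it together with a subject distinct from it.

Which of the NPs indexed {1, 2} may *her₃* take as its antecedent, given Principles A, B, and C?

none

*her* is a pronoun, so Principle B applies: it must be free in its binding domain.
Binding domain of *her₃*: the matrix TP, whose subject is Elena₁.
*Elena₁* c-commands the pronoun within its binding domain → coindexation would violate Principle B.
*Amara₂*: the pronoun c-commands this R-expression → coindexation would violate Principle C on *Amara₂*.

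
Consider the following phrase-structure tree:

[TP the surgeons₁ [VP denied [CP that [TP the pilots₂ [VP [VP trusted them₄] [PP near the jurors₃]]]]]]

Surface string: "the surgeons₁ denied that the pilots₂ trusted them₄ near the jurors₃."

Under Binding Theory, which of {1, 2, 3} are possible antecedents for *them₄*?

{1, 3}

*them* is a pronoun, so Principle B applies: it must be free in its binding domain.
Binding domain of *them₄*: the embedded TP, whose subject is the pilots₂.
*the surgeons₁* c-commands the pronoun but from outside its binding domain, and is not c-commanded by it → coindexation permitted.
*the pilots₂* c-commands the pronoun within its binding domain → coindexation would violate Principle B.
*the jurors₃* and the pronoun do not c-command one another → neither Principle B nor Principle C is at stake; coindexation permitted.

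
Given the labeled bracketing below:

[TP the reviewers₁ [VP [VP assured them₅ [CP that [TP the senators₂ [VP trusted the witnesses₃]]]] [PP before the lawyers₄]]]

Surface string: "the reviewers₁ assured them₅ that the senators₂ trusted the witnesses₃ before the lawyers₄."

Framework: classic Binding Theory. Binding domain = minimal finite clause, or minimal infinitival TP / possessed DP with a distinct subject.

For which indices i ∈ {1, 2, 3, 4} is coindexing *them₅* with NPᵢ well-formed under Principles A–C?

*them* is a pronoun, so Principle B applies: it must be free in its binding domain.
Binding domain of *them₅*: the matrix TP, whose subject is the reviewers₁.
*the reviewers₁* c-commands the pronoun within its binding domain → coindexation would violate Principle B.
*the senators₂*: the pronoun c-commands this R-expression → coindexation would violate Principle C on *the senators₂*.
*the witnesses₃*: the pronoun c-commands this R-expression → coindexation would violate Principle C on *the witnesses₃*.
*the lawyers₄* and the pronoun do not c-command one another → neither Principle B nor Principle C is at stake; coindexation permitted.

{4}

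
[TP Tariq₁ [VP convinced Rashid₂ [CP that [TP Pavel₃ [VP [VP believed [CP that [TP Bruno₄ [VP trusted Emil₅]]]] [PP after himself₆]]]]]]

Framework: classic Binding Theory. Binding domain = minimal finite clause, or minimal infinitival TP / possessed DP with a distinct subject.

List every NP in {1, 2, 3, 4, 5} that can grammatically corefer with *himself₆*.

*himself* is an anaphor, so Principle A applies: it must be bound in its binding domain.
Binding domain of *himself₆*: the embedded TP, whose subject is Pavel₃.
*Tariq₁* c-commands the anaphor but is outside its binding domain → cannot satisfy Principle A.
*Rashid₂* c-commands the anaphor but is outside its binding domain → cannot satisfy Principle A.
*Pavel₃* c-commands the anaphor within its binding domain → licit binder.
*Bruno₄* does not c-command the anaphor → cannot bind it.
*Emil₅* does not c-command the anaphor → cannot bind it.

{3}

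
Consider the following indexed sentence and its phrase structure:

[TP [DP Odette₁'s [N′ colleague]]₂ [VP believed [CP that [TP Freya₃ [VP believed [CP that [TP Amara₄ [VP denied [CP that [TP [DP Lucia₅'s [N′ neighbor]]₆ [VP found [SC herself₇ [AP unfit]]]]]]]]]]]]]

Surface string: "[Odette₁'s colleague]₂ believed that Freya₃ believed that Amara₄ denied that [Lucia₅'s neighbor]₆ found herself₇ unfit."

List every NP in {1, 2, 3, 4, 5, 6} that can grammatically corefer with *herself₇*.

{6}

*herself* is an anaphor, so Principle A applies: it must be bound in its binding domain.
Binding domain of *herself₇*: the embedded TP, whose subject is [Lucia₅'s neighbor]₆.
*Odette₁* does not c-command the anaphor → cannot bind it.
*[Odette₁'s colleague]₂* c-commands the anaphor but is outside its binding domain → cannot satisfy Principle A.
*Freya₃* c-commands the anaphor but is outside its binding domain → cannot satisfy Principle A.
*Amara₄* c-commands the anaphor but is outside its binding domain → cannot satisfy Principle A.
*Lucia₅* does not c-command the anaphor → cannot bind it.
*[Lucia₅'s neighbor]₆* c-commands the anaphor within its binding domain → licit binder.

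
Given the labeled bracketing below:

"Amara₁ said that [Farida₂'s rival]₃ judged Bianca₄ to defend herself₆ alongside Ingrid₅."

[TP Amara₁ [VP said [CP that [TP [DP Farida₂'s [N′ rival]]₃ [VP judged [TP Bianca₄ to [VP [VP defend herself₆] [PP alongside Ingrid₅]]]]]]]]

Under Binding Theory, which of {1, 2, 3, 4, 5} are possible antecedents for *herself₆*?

*herself* is an anaphor, so Principle A applies: it must be bound in its binding domain.
Binding domain of *herself₆*: the embedded TP, whose subject is Bianca₄.
*Amara₁* c-commands the anaphor but is outside its binding domain → cannot satisfy Principle A.
*Farida₂* does not c-command the anaphor → cannot bind it.
*[Farida₂'s rival]₃* c-commands the anaphor but is outside its binding domain → cannot satisfy Principle A.
*Bianca₄* c-commands the anaphor within its binding domain → licit binder.
*Ingrid₅* does not c-command the anaphor → cannot bind it.

{4}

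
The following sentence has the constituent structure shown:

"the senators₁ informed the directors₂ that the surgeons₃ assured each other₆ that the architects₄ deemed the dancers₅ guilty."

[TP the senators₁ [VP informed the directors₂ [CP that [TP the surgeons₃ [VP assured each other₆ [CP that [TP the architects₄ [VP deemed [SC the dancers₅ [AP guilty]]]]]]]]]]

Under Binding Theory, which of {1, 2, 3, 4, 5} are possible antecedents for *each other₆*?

*each other* is an anaphor, so Principle A applies: it must be bound in its binding domain.
Binding domain of *each other₆*: the embedded TP, whose subject is the surgeons₃.
*the senators₁* c-commands the anaphor but is outside its binding domain → cannot satisfy Principle A.
*the directors₂* c-commands the anaphor but is outside its binding domain → cannot satisfy Principle A.
*the surgeons₃* c-commands the anaphor within its binding domain → licit binder.
*the architects₄* does not c-command the anaphor → cannot bind it.
*the dancers₅* does not c-command the anaphor → cannot bind it.

{3}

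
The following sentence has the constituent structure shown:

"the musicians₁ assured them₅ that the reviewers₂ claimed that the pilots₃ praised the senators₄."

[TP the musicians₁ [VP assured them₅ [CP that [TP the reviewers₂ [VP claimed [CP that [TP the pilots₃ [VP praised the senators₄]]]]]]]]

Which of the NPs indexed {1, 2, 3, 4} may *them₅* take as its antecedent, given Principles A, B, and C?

none

*them* is a pronoun, so Principle B applies: it must be free in its binding domain.
Binding domain of *them₅*: the matrix TP, whose subject is the musicians₁.
*the musicians₁* c-commands the pronoun within its binding domain → coindexation would violate Principle B.
*the reviewers₂*: the pronoun c-commands this R-expression → coindexation would violate Principle C on *the reviewers₂*.
*the pilots₃*: the pronoun c-commands this R-expression → coindexation would violate Principle C on *the pilots₃*.
*the senators₄*: the pronoun c-commands this R-expression → coindexation would violate Principle C on *the senators₄*.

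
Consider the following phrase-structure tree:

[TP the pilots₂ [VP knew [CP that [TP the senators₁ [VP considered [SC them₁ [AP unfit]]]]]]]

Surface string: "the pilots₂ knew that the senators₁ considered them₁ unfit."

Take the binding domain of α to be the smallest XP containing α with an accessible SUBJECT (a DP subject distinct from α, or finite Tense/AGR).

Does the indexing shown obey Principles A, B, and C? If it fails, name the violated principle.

Principle B

The two coindexed NPs are *the senators₁* and *them₁*.
*them₁* is a pronoun. Its binding domain is the embedded TP, whose subject is the senators₁.
*the senators₁* c-commands it within that domain and carries the same index.
The pronoun is locally bound → Principle B violation.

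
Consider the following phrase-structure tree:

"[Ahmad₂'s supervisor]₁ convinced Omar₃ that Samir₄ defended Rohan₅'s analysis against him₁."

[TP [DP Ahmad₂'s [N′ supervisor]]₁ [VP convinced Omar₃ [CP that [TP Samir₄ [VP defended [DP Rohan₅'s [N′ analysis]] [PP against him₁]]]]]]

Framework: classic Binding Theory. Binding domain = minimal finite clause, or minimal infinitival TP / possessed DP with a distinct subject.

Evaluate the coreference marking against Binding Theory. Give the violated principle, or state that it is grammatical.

The two coindexed NPs are *[Ahmad₂'s supervisor]₁* and *him₁*.
*him₁* is a pronoun; its binding domain is the embedded TP, whose subject is Samir₄. Within that domain it is c-commanded only by *Samir₄*, which carries a different index — the pronoun is free locally, so Principle B holds.
*[Ahmad₂'s supervisor]₁* is an R-expression; *him₁* does not c-command it, and no other NP shares its index, so Principle C is satisfied.
All principles are respected.

grammatical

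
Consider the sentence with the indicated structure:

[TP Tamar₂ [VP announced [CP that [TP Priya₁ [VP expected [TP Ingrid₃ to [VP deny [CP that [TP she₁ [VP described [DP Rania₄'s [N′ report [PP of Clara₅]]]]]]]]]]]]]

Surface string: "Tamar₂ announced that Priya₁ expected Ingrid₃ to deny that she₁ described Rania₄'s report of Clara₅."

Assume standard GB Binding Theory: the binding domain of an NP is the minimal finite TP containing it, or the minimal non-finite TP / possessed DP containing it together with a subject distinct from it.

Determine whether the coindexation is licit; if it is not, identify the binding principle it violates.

grammatical

The two coindexed NPs are *Priya₁* and *she₁*.
*she₁* is a pronoun; nothing c-commands it within its binding domain (the embedded TP.), so Principle B holds trivially.
*Priya₁* is an R-expression; *she₁* does not c-command it, and no other NP shares its index, so Principle C is satisfied.
All principles are respected.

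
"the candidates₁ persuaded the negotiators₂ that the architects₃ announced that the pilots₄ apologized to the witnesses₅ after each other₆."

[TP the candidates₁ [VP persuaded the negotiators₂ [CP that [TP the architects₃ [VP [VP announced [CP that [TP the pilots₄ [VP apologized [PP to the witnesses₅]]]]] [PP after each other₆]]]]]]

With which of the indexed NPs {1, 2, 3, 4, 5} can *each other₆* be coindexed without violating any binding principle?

*each other* is an anaphor, so Principle A applies: it must be bound in its binding domain.
Binding domain of *each other₆*: the embedded TP, whose subject is the architects₃.
*the candidates₁* c-commands the anaphor but is outside its binding domain → cannot satisfy Principle A.
*the negotiators₂* c-commands the anaphor but is outside its binding domain → cannot satisfy Principle A.
*the architects₃* c-commands the anaphor within its binding domain → licit binder.
*the pilots₄* does not c-command the anaphor → cannot bind it.
*the witnesses₅* does not c-command the anaphor → cannot bind it.

{3}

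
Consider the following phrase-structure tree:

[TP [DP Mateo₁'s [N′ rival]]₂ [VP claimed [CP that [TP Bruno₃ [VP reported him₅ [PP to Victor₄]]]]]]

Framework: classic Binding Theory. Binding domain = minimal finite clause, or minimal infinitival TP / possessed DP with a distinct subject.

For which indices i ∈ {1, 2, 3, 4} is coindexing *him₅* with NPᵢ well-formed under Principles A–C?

{1, 2}

*him* is a pronoun, so Principle B applies: it must be free in its binding domain.
Binding domain of *him₅*: the embedded TP, whose subject is Bruno₃.
*Mateo₁* and the pronoun do not c-command one another → neither Principle B nor Principle C is at stake; coindexation permitted.
*[Mateo₁'s rival]₂* c-commands the pronoun but from outside its binding domain, and is not c-commanded by it → coindexation permitted.
*Bruno₃* c-commands the pronoun within its binding domain → coindexation would violate Principle B.
*Victor₄*: the pronoun c-commands this R-expression → coindexation would violate Principle C on *Victor₄*.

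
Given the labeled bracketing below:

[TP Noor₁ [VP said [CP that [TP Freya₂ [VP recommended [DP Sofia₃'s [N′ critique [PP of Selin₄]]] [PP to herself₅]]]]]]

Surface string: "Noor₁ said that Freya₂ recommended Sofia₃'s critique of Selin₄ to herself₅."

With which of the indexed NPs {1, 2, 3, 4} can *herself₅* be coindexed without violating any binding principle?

{2}

*herself* is an anaphor, so Principle A applies: it must be bound in its binding domain.
Binding domain of *herself₅*: the embedded TP, whose subject is Freya₂.
*Noor₁* c-commands the anaphor but is outside its binding domain → cannot satisfy Principle A.
*Freya₂* c-commands the anaphor within its binding domain → licit binder.
*Sofia₃* does not c-command the anaphor → cannot bind it.
*Selin₄* does not c-command the anaphor → cannot bind it.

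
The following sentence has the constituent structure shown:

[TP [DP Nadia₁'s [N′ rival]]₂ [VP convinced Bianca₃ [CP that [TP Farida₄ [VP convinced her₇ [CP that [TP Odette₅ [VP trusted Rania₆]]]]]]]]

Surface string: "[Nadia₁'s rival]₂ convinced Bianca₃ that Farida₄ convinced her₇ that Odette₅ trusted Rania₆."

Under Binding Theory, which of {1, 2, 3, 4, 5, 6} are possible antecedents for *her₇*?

{1, 2, 3}

*her* is a pronoun, so Principle B applies: it must be free in its binding domain.
Binding domain of *her₇*: the embedded TP, whose subject is Farida₄.
*Nadia₁* and the pronoun do not c-command one another → neither Principle B nor Principle C is at stake; coindexation permitted.
*[Nadia₁'s rival]₂* c-commands the pronoun but from outside its binding domain, and is not c-commanded by it → coindexation permitted.
*Bianca₃* c-commands the pronoun but from outside its binding domain, and is not c-commanded by it → coindexation permitted.
*Farida₄* c-commands the pronoun within its binding domain → coindexation would violate Principle B.
*Odette₅*: the pronoun c-commands this R-expression → coindexation would violate Principle C on *Odette₅*.
*Rania₆*: the pronoun c-commands this R-expression → coindexation would violate Principle C on *Rania₆*.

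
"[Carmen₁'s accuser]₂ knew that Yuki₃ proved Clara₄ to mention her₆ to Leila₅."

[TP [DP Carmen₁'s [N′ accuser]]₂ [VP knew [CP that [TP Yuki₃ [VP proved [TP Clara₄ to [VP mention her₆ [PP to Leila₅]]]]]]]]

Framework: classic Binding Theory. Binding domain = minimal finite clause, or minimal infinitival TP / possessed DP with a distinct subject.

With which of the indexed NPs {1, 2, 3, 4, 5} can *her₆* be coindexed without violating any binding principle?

{1, 2, 3}

*her* is a pronoun, so Principle B applies: it must be free in its binding domain.
Binding domain of *her₆*: the embedded TP, whose subject is Clara₄.
*Carmen₁* and the pronoun do not c-command one another → neither Principle B nor Principle C is at stake; coindexation permitted.
*[Carmen₁'s accuser]₂* c-commands the pronoun but from outside its binding domain, and is not c-commanded by it → coindexation permitted.
*Yuki₃* c-commands the pronoun but from outside its binding domain, and is not c-commanded by it → coindexation permitted.
*Clara₄* c-commands the pronoun within its binding domain → coindexation would violate Principle B.
*Leila₅*: the pronoun c-commands this R-expression → coindexation would violate Principle C on *Leila₅*.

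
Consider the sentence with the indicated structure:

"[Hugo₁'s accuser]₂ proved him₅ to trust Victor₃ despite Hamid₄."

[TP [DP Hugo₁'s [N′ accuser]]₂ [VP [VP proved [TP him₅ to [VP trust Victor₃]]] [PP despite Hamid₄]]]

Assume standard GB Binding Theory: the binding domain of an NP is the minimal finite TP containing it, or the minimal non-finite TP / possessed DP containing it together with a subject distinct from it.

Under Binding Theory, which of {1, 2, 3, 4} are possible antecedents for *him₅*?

{1, 4}

*him* is a pronoun, so Principle B applies: it must be free in its binding domain.
Binding domain of *him₅*: the matrix TP, whose subject is [Hugo₁'s accuser]₂.
*Hugo₁* and the pronoun do not c-command one another → neither Principle B nor Principle C is at stake; coindexation permitted.
*[Hugo₁'s accuser]₂* c-commands the pronoun within its binding domain → coindexation would violate Principle B.
*Victor₃*: the pronoun c-commands this R-expression → coindexation would violate Principle C on *Victor₃*.
*Hamid₄* and the pronoun do not c-command one another → neither Principle B nor Principle C is at stake; coindexation permitted.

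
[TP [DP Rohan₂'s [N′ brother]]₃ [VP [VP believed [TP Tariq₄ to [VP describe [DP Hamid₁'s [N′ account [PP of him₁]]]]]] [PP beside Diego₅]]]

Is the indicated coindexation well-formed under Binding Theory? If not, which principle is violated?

The two coindexed NPs are *Hamid₁* and *him₁*.
*him₁* is a pronoun. Its binding domain is the possessed DP, whose subject is Hamid₁.
*Hamid₁* c-commands it within that domain and carries the same index.
The pronoun is locally bound → Principle B violation.

Principle B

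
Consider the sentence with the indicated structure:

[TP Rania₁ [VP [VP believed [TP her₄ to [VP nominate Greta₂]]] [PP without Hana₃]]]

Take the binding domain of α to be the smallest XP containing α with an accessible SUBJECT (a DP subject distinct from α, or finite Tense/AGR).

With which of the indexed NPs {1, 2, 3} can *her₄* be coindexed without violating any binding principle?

*her* is a pronoun, so Principle B applies: it must be free in its binding domain.
Binding domain of *her₄*: the matrix TP, whose subject is Rania₁.
*Rania₁* c-commands the pronoun within its binding domain → coindexation would violate Principle B.
*Greta₂*: the pronoun c-commands this R-expression → coindexation would violate Principle C on *Greta₂*.
*Hana₃* and the pronoun do not c-command one another → neither Principle B nor Principle C is at stake; coindexation permitted.

{3}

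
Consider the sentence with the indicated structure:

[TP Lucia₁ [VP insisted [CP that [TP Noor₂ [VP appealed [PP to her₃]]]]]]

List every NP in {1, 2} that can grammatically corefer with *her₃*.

*her* is a pronoun, so Principle B applies: it must be free in its binding domain.
Binding domain of *her₃*: the embedded TP, whose subject is Noor₂.
*Lucia₁* c-commands the pronoun but from outside its binding domain, and is not c-commanded by it → coindexation permitted.
*Noor₂* c-commands the pronoun within its binding domain → coindexation would violate Principle B.

{1}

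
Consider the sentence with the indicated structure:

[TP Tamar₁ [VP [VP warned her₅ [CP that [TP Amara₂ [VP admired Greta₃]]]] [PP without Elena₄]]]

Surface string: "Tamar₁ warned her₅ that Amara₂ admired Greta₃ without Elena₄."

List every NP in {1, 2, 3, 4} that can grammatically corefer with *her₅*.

{4}

*her* is a pronoun, so Principle B applies: it must be free in its binding domain.
Binding domain of *her₅*: the matrix TP, whose subject is Tamar₁.
*Tamar₁* c-commands the pronoun within its binding domain → coindexation would violate Principle B.
*Amara₂*: the pronoun c-commands this R-expression → coindexation would violate Principle C on *Amara₂*.
*Greta₃*: the pronoun c-commands this R-expression → coindexation would violate Principle C on *Greta₃*.
*Elena₄* and the pronoun do not c-command one another → neither Principle B nor Principle C is at stake; coindexation permitted.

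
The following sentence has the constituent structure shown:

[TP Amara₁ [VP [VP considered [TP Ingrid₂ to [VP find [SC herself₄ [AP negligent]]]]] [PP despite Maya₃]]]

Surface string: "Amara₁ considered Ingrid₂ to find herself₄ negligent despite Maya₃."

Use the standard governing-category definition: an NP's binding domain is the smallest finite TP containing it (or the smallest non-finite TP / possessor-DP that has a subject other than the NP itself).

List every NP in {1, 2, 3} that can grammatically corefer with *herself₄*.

{2}

*herself* is an anaphor, so Principle A applies: it must be bound in its binding domain.
Binding domain of *herself₄*: the embedded TP, whose subject is Ingrid₂.
*Amara₁* c-commands the anaphor but is outside its binding domain → cannot satisfy Principle A.
*Ingrid₂* c-commands the anaphor within its binding domain → licit binder.
*Maya₃* does not c-command the anaphor → cannot bind it.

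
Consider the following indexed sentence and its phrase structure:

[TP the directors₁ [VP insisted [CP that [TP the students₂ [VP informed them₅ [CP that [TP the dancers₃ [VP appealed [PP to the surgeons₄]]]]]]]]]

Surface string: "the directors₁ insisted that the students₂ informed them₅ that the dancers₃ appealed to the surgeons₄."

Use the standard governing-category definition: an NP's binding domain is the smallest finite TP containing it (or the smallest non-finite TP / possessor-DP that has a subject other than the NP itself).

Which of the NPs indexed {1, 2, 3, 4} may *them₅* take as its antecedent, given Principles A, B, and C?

*them* is a pronoun, so Principle B applies: it must be free in its binding domain.
Binding domain of *them₅*: the embedded TP, whose subject is the students₂.
*the directors₁* c-commands the pronoun but from outside its binding domain, and is not c-commanded by it → coindexation permitted.
*the students₂* c-commands the pronoun within its binding domain → coindexation would violate Principle B.
*the dancers₃*: the pronoun c-commands this R-expression → coindexation would violate Principle C on *the dancers₃*.
*the surgeons₄*: the pronoun c-commands this R-expression → coindexation would violate Principle C on *the surgeons₄*.

{1}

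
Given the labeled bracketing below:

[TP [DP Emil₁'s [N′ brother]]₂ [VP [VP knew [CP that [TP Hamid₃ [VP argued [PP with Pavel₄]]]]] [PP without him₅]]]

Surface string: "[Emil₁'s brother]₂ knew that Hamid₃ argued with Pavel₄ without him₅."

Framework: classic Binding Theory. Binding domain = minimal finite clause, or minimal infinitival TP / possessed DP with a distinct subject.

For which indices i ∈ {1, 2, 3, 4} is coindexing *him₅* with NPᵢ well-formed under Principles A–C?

*him* is a pronoun, so Principle B applies: it must be free in its binding domain.
Binding domain of *him₅*: the matrix TP, whose subject is [Emil₁'s brother]₂.
*Emil₁* and the pronoun do not c-command one another → neither Principle B nor Principle C is at stake; coindexation permitted.
*[Emil₁'s brother]₂* c-commands the pronoun within its binding domain → coindexation would violate Principle B.
*Hamid₃* and the pronoun do not c-command one another → neither Principle B nor Principle C is at stake; coindexation permitted.
*Pavel₄* and the pronoun do not c-command one another → neither Principle B nor Principle C is at stake; coindexation permitted.

{1, 3, 4}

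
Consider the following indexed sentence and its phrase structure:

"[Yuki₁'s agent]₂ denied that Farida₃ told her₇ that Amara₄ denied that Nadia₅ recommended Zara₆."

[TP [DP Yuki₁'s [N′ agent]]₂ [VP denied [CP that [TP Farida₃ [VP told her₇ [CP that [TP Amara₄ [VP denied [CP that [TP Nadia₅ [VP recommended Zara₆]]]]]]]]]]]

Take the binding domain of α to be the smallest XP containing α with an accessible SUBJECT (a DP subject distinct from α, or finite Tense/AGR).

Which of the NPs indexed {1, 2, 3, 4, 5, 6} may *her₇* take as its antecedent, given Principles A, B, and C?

{1, 2}

*her* is a pronoun, so Principle B applies: it must be free in its binding domain.
Binding domain of *her₇*: the embedded TP, whose subject is Farida₃.
*Yuki₁* and the pronoun do not c-command one another → neither Principle B nor Principle C is at stake; coindexation permitted.
*[Yuki₁'s agent]₂* c-commands the pronoun but from outside its binding domain, and is not c-commanded by it → coindexation permitted.
*Farida₃* c-commands the pronoun within its binding domain → coindexation would violate Principle B.
*Amara₄*: the pronoun c-commands this R-expression → coindexation would violate Principle C on *Amara₄*.
*Nadia₅*: the pronoun c-commands this R-expression → coindexation would violate Principle C on *Nadia₅*.
*Zara₆*: the pronoun c-commands this R-expression → coindexation would violate Principle C on *Zara₆*.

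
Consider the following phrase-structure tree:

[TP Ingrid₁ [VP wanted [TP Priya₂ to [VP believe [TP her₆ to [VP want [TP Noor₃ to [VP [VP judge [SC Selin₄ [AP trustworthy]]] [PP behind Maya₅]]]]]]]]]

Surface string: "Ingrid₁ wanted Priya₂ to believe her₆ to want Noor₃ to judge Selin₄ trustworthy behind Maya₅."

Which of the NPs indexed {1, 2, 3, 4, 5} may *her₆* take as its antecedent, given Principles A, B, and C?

{1}

*her* is a pronoun, so Principle B applies: it must be free in its binding domain.
Binding domain of *her₆*: the embedded TP, whose subject is Priya₂.
*Ingrid₁* c-commands the pronoun but from outside its binding domain, and is not c-commanded by it → coindexation permitted.
*Priya₂* c-commands the pronoun within its binding domain → coindexation would violate Principle B.
*Noor₃*: the pronoun c-commands this R-expression → coindexation would violate Principle C on *Noor₃*.
*Selin₄*: the pronoun c-commands this R-expression → coindexation would violate Principle C on *Selin₄*.
*Maya₅*: the pronoun c-commands this R-expression → coindexation would violate Principle C on *Maya₅*.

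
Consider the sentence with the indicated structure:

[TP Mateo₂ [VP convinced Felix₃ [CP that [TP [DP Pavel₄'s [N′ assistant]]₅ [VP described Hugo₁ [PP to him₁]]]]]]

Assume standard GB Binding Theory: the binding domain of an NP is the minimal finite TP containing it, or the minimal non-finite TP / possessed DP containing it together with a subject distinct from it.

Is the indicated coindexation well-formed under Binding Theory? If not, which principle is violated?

The two coindexed NPs are *Hugo₁* and *him₁*.
*him₁* is a pronoun. Its binding domain is the embedded TP, whose subject is [Pavel₄'s assistant]₅.
*Hugo₁* c-commands it within that domain and carries the same index.
The pronoun is locally bound → Principle B violation.

Principle B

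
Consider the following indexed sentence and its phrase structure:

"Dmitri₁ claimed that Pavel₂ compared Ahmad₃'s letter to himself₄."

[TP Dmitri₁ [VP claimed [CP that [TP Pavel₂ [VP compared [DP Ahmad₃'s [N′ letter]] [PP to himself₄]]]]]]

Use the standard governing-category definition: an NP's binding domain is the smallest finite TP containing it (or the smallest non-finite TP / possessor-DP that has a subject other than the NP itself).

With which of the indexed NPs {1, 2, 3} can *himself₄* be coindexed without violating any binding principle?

*himself* is an anaphor, so Principle A applies: it must be bound in its binding domain.
Binding domain of *himself₄*: the embedded TP, whose subject is Pavel₂.
*Dmitri₁* c-commands the anaphor but is outside its binding domain → cannot satisfy Principle A.
*Pavel₂* c-commands the anaphor within its binding domain → licit binder.
*Ahmad₃* does not c-command the anaphor → cannot bind it.

{2}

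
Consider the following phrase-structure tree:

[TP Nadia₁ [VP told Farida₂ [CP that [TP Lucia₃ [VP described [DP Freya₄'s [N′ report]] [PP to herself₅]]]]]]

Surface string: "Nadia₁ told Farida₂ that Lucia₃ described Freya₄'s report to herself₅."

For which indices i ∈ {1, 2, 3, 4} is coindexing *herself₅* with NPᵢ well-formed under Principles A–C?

*herself* is an anaphor, so Principle A applies: it must be bound in its binding domain.
Binding domain of *herself₅*: the embedded TP, whose subject is Lucia₃.
*Nadia₁* c-commands the anaphor but is outside its binding domain → cannot satisfy Principle A.
*Farida₂* c-commands the anaphor but is outside its binding domain → cannot satisfy Principle A.
*Lucia₃* c-commands the anaphor within its binding domain → licit binder.
*Freya₄* does not c-command the anaphor → cannot bind it.

{3}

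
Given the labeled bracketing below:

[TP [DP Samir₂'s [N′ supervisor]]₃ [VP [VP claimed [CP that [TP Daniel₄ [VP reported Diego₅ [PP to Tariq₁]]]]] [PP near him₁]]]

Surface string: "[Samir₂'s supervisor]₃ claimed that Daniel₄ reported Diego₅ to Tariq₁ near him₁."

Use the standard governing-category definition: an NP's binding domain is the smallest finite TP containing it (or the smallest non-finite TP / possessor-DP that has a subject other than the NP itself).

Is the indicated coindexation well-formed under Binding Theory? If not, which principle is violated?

grammatical

The two coindexed NPs are *Tariq₁* and *him₁*.
*him₁* is a pronoun; its binding domain is the matrix TP, whose subject is [Samir₂'s supervisor]₃. Within that domain it is c-commanded only by *[Samir₂'s supervisor]₃*, which carries a different index — the pronoun is free locally, so Principle B holds.
*Tariq₁* is an R-expression; *him₁* does not c-command it, and no other NP shares its index, so Principle C is satisfied.
All principles are respected.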